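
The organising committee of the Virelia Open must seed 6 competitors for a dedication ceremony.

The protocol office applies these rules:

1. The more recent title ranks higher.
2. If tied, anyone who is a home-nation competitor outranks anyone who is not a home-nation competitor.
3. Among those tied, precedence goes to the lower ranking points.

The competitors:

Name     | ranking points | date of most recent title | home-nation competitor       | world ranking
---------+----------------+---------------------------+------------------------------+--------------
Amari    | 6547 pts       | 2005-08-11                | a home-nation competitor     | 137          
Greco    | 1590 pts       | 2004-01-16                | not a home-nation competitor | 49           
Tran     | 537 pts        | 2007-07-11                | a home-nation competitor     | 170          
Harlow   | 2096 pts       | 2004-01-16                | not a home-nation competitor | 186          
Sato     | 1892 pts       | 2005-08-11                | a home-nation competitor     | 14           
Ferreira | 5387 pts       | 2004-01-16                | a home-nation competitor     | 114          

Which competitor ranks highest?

Tran

By date of most recent title (later first): Tran (2007-07-11); then Sato and Amari (both 2005-08-11); then Ferreira, Greco and Harlow (each 2004-01-16).
Sato and Amari are each a home-nation competitor, so the next rule applies.
Among Sato and Amari, by ranking points (lower first): Sato (1892 pts) before Amari (6547 pts).
Among Ferreira, Greco and Harlow, a home-nation competitor before not a home-nation competitor: Ferreira (a home-nation competitor) before Greco and Harlow (not a home-nation competitor).
Among Greco and Harlow, by ranking points (lower first): Greco (1590 pts) before Harlow (2096 pts).
Order: Tran, Sato, Amari, Ferreira, Greco, Harlow.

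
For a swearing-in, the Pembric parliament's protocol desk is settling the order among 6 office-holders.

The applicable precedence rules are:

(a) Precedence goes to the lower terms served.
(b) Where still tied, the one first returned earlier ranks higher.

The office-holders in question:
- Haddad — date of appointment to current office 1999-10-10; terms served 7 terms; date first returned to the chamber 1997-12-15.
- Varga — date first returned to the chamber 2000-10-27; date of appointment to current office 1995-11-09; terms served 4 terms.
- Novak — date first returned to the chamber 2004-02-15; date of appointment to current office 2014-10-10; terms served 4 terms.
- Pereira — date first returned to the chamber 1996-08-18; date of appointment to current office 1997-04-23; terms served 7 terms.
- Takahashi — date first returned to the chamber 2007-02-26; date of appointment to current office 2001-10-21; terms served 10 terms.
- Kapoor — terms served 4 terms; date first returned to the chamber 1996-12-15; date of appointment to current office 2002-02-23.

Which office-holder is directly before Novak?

Varga

By terms served (lower first): Kapoor, Varga and Novak (each 4 terms); then Pereira and Haddad (both 7 terms); then Takahashi (10 terms).
Among Kapoor, Varga and Novak, by date first returned to the chamber (earlier first): Kapoor (1996-12-15) before Varga (2000-10-27) before Novak (2004-02-15).
Among Pereira and Haddad, by date first returned to the chamber (earlier first): Pereira (1996-08-18) before Haddad (1997-12-15).
Order: Kapoor, Varga, Novak, Pereira, Haddad, Takahashi.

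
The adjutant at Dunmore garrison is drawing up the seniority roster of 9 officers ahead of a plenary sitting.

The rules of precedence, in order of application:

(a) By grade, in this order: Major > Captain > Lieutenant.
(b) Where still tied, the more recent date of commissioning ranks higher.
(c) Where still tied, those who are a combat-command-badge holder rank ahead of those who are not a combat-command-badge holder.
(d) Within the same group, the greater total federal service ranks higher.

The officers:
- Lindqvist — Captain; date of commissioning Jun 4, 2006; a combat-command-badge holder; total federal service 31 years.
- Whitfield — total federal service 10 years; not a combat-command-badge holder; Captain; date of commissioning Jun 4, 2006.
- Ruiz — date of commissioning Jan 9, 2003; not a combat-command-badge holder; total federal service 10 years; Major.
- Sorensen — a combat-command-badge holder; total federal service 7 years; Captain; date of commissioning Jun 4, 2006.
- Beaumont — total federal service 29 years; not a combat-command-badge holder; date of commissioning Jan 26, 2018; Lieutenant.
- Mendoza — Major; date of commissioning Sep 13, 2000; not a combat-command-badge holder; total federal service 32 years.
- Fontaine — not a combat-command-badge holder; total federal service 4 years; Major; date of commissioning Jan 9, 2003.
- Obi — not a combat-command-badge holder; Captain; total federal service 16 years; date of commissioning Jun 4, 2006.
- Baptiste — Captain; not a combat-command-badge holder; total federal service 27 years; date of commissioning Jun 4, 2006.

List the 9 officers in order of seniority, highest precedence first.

By grade: Ruiz, Fontaine and Mendoza (Major); then Lindqvist, Sorensen, Baptiste, Obi and Whitfield (Captain); then Beaumont (Lieutenant).
Among Ruiz, Fontaine and Mendoza, by date of commissioning (later first): Ruiz and Fontaine (Jan 9, 2003) before Mendoza (Sep 13, 2000).
Ruiz and Fontaine are each not a combat-command-badge holder, so the next rule applies.
Among Ruiz and Fontaine, by total federal service (higher first): Ruiz (10 years) before Fontaine (4 years).
Lindqvist, Sorensen, Baptiste, Obi and Whitfield all have date of commissioning Jun 4, 2006, so the next rule applies.
Among Lindqvist, Sorensen, Baptiste, Obi and Whitfield, a combat-command-badge holder before not a combat-command-badge holder: Lindqvist and Sorensen (a combat-command-badge holder) before Baptiste, Obi and Whitfield (not a combat-command-badge holder).
Among Lindqvist and Sorensen, by total federal service (higher first): Lindqvist (31 years) before Sorensen (7 years).
Among Baptiste, Obi and Whitfield, by total federal service (higher first): Baptiste (27 years) before Obi (16 years) before Whitfield (10 years).
Full order: Ruiz, Fontaine, Mendoza, Lindqvist, Sorensen, Baptiste, Obi, Whitfield, Beaumont.

Ruiz, Fontaine, Mendoza, Lindqvist, Sorensen, Baptiste, Obi, Whitfield, Beaumont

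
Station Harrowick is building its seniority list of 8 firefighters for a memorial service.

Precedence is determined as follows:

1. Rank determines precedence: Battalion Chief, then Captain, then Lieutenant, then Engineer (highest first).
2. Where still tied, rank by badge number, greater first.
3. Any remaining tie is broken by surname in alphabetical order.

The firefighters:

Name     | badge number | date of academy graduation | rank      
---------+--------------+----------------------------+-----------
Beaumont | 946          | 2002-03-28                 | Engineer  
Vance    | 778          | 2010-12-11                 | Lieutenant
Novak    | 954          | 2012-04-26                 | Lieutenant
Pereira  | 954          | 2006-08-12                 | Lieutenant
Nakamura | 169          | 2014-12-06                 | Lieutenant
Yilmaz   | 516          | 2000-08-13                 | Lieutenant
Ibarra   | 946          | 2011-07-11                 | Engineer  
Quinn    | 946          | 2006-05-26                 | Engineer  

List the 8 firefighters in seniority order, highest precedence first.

By rank: Novak, Pereira, Vance, Yilmaz and Nakamura (Lieutenant); then Beaumont, Ibarra and Quinn (Engineer).
Among Novak, Pereira, Vance, Yilmaz and Nakamura, by badge number (higher first): Novak and Pereira (954) before Vance (778) before Yilmaz (516) before Nakamura (169).
Among Novak and Pereira, alphabetically by surname: Novak before Pereira.
Beaumont, Ibarra and Quinn all have badge number 946, so the next rule applies.
Among Beaumont, Ibarra and Quinn, alphabetically by surname: Beaumont before Ibarra before Quinn.
Full order: Novak, Pereira, Vance, Yilmaz, Nakamura, Beaumont, Ibarra, Quinn.

Novak, Pereira, Vance, Yilmaz, Nakamura, Beaumont, Ibarra, Quinn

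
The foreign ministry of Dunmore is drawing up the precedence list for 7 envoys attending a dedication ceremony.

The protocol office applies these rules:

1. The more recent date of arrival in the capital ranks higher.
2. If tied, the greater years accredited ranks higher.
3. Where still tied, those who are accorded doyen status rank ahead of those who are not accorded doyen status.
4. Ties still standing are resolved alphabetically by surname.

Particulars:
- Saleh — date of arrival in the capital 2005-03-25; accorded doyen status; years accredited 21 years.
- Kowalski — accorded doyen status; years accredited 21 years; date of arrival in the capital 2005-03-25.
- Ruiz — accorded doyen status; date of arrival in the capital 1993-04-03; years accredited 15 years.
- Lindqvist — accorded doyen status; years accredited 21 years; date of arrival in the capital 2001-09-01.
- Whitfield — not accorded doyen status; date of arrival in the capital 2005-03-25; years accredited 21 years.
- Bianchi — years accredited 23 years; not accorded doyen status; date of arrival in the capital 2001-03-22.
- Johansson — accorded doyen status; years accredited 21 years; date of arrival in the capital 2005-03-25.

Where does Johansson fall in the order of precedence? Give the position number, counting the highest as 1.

By date of arrival in the capital (later first): Johansson, Kowalski, Saleh and Whitfield (each 2005-03-25); then Lindqvist (2001-09-01); then Bianchi (2001-03-22); then Ruiz (1993-04-03).
Johansson, Kowalski, Saleh and Whitfield all have years accredited 21 years, so the next rule applies.
Among Johansson, Kowalski, Saleh and Whitfield, accorded doyen status before not accorded doyen status: Johansson, Kowalski and Saleh (accorded doyen status) before Whitfield (not accorded doyen status).
Among Johansson, Kowalski and Saleh, alphabetically by surname: Johansson before Kowalski before Saleh.
Order: Johansson, Kowalski, Saleh, Whitfield, Lindqvist, Bianchi, Ruiz. So position 1.

1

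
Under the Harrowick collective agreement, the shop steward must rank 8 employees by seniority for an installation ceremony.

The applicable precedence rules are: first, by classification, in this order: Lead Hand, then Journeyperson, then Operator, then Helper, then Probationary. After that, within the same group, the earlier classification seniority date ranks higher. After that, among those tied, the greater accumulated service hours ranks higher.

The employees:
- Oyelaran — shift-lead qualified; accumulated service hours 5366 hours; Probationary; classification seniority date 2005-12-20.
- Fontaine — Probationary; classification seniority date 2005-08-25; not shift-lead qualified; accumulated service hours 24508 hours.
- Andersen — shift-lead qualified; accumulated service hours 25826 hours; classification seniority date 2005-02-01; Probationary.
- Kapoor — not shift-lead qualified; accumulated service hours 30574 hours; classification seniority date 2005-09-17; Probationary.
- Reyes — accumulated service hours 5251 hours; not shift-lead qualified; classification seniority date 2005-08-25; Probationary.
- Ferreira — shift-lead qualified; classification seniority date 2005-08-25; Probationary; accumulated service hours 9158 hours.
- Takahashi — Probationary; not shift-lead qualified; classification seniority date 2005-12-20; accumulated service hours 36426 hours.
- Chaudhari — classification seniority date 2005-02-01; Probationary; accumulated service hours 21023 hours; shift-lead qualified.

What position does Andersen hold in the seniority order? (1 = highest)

By classification: Andersen, Chaudhari, Fontaine, Ferreira, Reyes, Kapoor, Takahashi and Oyelaran (Probationary).
Among Andersen, Chaudhari, Fontaine, Ferreira, Reyes, Kapoor, Takahashi and Oyelaran, by classification seniority date (earlier first): Andersen and Chaudhari (2005-02-01) before Fontaine, Ferreira and Reyes (2005-08-25) before Kapoor (2005-09-17) before Takahashi and Oyelaran (2005-12-20).
Among Andersen and Chaudhari, by accumulated service hours (higher first): Andersen (25826 hours) before Chaudhari (21023 hours).
Among Fontaine, Ferreira and Reyes, by accumulated service hours (higher first): Fontaine (24508 hours) before Ferreira (9158 hours) before Reyes (5251 hours).
Among Takahashi and Oyelaran, by accumulated service hours (higher first): Takahashi (36426 hours) before Oyelaran (5366 hours).
Order: Andersen, Chaudhari, Fontaine, Ferreira, Reyes, Kapoor, Takahashi, Oyelaran. So position 1.

1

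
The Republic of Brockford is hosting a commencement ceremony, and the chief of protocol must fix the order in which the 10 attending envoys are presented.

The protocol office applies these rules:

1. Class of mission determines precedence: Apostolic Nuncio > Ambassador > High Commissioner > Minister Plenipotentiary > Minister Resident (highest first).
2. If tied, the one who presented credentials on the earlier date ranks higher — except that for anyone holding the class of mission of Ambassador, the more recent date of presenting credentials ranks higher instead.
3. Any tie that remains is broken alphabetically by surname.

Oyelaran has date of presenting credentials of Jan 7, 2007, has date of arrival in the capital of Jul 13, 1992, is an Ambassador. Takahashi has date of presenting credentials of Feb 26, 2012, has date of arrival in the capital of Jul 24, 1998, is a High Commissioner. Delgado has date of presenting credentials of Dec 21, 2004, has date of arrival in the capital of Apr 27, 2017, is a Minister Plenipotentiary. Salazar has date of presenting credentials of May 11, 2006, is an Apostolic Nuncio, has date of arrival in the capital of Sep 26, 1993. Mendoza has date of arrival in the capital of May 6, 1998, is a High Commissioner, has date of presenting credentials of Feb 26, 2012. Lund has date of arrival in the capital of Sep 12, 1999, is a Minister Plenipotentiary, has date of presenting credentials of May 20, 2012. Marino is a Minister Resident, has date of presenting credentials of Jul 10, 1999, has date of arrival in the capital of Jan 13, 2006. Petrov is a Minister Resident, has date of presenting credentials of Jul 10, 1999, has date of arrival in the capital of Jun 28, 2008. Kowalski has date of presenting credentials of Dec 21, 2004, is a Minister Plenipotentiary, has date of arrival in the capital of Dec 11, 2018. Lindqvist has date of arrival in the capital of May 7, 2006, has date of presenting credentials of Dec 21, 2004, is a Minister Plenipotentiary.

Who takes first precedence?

Salazar

By class of mission: Salazar (Apostolic Nuncio); then Oyelaran (Ambassador); then Mendoza and Takahashi (High Commissioner); then Delgado, Kowalski, Lindqvist and Lund (Minister Plenipotentiary); then Marino and Petrov (Minister Resident).
Mendoza and Takahashi both have date of presenting credentials Feb 26, 2012, so the next rule applies.
Among Mendoza and Takahashi, alphabetically by surname: Mendoza before Takahashi.
Among Delgado, Kowalski, Lindqvist and Lund, by date of presenting credentials (earlier first): Delgado, Kowalski and Lindqvist (Dec 21, 2004) before Lund (May 20, 2012).
Among Delgado, Kowalski and Lindqvist, alphabetically by surname: Delgado before Kowalski before Lindqvist.
Marino and Petrov both have date of presenting credentials Jul 10, 1999, so the next rule applies.
Among Marino and Petrov, alphabetically by surname: Marino before Petrov.
Order: Salazar, Oyelaran, Mendoza, Takahashi, Delgado, Kowalski, Lindqvist, Lund, Marino, Petrov.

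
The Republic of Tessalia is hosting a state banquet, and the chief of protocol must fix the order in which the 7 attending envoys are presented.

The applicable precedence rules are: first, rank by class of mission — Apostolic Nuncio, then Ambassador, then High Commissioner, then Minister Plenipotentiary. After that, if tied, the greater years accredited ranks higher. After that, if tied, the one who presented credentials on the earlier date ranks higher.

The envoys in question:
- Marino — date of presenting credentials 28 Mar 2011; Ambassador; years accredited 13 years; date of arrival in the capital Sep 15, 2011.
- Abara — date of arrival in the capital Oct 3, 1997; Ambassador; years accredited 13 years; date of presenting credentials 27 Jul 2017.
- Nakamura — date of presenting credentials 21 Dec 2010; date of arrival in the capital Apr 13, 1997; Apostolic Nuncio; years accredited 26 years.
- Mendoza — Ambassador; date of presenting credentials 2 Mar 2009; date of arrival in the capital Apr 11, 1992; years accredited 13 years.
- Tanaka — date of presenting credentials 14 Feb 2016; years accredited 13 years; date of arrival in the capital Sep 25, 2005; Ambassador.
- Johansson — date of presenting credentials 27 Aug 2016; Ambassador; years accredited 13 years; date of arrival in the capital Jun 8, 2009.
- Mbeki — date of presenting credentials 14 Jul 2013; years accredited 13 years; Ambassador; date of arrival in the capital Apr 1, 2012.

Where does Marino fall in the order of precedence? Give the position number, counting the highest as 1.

By class of mission: Nakamura (Apostolic Nuncio); then Mendoza, Marino, Mbeki, Tanaka, Johansson and Abara (Ambassador).
Mendoza, Marino, Mbeki, Tanaka, Johansson and Abara all have years accredited 13 years, so the next rule applies.
Among Mendoza, Marino, Mbeki, Tanaka, Johansson and Abara, by date of presenting credentials (earlier first): Mendoza (2 Mar 2009) before Marino (28 Mar 2011) before Mbeki (14 Jul 2013) before Tanaka (14 Feb 2016) before Johansson (27 Aug 2016) before Abara (27 Jul 2017).
Order: Nakamura, Mendoza, Marino, Mbeki, Tanaka, Johansson, Abara. So position 3.

3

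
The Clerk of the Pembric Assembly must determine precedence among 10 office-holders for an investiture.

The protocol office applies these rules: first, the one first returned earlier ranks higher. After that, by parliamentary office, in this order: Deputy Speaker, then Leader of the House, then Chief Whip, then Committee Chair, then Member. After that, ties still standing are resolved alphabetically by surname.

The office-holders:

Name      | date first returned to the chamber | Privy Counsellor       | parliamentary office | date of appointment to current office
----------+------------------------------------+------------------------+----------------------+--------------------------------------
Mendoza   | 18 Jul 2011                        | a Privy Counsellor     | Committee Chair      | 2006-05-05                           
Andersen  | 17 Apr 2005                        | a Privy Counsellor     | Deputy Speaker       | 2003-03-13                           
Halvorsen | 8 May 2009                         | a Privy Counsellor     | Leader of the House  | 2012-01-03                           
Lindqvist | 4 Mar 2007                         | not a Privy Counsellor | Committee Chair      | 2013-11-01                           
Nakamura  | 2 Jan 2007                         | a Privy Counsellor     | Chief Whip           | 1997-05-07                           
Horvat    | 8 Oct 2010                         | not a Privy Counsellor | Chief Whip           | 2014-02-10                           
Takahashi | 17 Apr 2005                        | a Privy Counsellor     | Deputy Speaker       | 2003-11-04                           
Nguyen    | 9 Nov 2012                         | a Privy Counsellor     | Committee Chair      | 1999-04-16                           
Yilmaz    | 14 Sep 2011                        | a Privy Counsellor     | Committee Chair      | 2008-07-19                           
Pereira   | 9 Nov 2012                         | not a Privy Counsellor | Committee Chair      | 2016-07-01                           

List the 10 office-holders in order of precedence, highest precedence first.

Andersen, Takahashi, Nakamura, Lindqvist, Halvorsen, Horvat, Mendoza, Yilmaz, Nguyen, Pereira

By date first returned to the chamber (earlier first): Andersen and Takahashi (both 17 Apr 2005); then Nakamura (2 Jan 2007); then Lindqvist (4 Mar 2007); then Halvorsen (8 May 2009); then Horvat (8 Oct 2010); then Mendoza (18 Jul 2011); then Yilmaz (14 Sep 2011); then Nguyen and Pereira (both 9 Nov 2012).
Andersen and Takahashi are each Deputy Speaker, so the next rule applies.
Among Andersen and Takahashi, alphabetically by surname: Andersen before Takahashi.
Nguyen and Pereira are each Committee Chair, so the next rule applies.
Among Nguyen and Pereira, alphabetically by surname: Nguyen before Pereira.
Full order: Andersen, Takahashi, Nakamura, Lindqvist, Halvorsen, Horvat, Mendoza, Yilmaz, Nguyen, Pereira.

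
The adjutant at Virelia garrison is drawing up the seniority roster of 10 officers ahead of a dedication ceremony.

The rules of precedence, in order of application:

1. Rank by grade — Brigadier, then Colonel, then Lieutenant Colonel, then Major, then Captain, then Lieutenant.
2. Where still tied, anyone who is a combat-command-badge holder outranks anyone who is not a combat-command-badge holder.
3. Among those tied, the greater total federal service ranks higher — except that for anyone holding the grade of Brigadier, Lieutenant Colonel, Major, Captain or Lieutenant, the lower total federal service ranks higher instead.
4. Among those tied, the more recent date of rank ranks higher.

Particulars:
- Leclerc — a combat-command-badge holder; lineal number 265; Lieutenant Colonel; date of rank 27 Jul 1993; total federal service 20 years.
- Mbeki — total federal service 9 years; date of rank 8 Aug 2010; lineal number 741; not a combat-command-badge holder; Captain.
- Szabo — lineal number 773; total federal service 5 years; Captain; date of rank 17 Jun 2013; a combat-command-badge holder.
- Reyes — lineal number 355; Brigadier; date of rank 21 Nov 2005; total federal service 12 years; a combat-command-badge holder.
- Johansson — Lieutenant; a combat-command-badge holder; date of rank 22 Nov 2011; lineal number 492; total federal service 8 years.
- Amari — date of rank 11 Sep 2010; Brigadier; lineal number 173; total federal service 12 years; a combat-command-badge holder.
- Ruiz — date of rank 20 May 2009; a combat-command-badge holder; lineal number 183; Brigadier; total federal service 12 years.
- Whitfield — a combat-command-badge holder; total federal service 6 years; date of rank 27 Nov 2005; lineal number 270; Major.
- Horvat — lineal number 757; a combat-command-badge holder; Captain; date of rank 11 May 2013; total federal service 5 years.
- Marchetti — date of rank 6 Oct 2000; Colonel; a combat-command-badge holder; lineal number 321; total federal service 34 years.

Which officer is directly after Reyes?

Marchetti

By grade: Amari, Ruiz and Reyes (Brigadier); then Marchetti (Colonel); then Leclerc (Lieutenant Colonel); then Whitfield (Major); then Szabo, Horvat and Mbeki (Captain); then Johansson (Lieutenant).
Amari, Ruiz and Reyes are each a combat-command-badge holder, so the next rule applies.
Amari, Ruiz and Reyes all have total federal service 12 years, so the next rule applies.
Among Amari, Ruiz and Reyes, by date of rank (later first): Amari (11 Sep 2010) before Ruiz (20 May 2009) before Reyes (21 Nov 2005).
Among Szabo, Horvat and Mbeki, a combat-command-badge holder before not a combat-command-badge holder: Szabo and Horvat (a combat-command-badge holder) before Mbeki (not a combat-command-badge holder).
Szabo and Horvat both have total federal service 5 years, so the next rule applies.
Among Szabo and Horvat, by date of rank (later first): Szabo (17 Jun 2013) before Horvat (11 May 2013).
Order: Amari, Ruiz, Reyes, Marchetti, Leclerc, Whitfield, Szabo, Horvat, Mbeki, Johansson.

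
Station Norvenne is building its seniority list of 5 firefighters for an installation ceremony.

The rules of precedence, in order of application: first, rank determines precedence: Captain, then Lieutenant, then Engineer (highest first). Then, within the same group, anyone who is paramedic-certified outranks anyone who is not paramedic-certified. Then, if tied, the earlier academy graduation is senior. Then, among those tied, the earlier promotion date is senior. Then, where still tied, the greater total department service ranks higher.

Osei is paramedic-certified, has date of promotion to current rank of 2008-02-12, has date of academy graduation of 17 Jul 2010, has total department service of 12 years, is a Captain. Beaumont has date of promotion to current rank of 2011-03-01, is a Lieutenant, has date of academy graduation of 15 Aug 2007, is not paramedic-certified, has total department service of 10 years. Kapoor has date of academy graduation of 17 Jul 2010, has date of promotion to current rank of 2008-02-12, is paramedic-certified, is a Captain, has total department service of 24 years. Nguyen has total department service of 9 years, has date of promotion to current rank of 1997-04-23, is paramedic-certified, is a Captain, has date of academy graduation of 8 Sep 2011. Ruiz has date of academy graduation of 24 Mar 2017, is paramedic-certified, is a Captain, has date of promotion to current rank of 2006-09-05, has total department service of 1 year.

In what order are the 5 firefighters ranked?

By rank: Kapoor, Osei, Nguyen and Ruiz (Captain); then Beaumont (Lieutenant).
Kapoor, Osei, Nguyen and Ruiz are each paramedic-certified, so the next rule applies.
Among Kapoor, Osei, Nguyen and Ruiz, by date of academy graduation (earlier first): Kapoor and Osei (17 Jul 2010) before Nguyen (8 Sep 2011) before Ruiz (24 Mar 2017).
Kapoor and Osei both have date of promotion to current rank 2008-02-12, so the next rule applies.
Among Kapoor and Osei, by total department service (higher first): Kapoor (24 years) before Osei (12 years).
Full order: Kapoor, Osei, Nguyen, Ruiz, Beaumont.

Kapoor, Osei, Nguyen, Ruiz, Beaumont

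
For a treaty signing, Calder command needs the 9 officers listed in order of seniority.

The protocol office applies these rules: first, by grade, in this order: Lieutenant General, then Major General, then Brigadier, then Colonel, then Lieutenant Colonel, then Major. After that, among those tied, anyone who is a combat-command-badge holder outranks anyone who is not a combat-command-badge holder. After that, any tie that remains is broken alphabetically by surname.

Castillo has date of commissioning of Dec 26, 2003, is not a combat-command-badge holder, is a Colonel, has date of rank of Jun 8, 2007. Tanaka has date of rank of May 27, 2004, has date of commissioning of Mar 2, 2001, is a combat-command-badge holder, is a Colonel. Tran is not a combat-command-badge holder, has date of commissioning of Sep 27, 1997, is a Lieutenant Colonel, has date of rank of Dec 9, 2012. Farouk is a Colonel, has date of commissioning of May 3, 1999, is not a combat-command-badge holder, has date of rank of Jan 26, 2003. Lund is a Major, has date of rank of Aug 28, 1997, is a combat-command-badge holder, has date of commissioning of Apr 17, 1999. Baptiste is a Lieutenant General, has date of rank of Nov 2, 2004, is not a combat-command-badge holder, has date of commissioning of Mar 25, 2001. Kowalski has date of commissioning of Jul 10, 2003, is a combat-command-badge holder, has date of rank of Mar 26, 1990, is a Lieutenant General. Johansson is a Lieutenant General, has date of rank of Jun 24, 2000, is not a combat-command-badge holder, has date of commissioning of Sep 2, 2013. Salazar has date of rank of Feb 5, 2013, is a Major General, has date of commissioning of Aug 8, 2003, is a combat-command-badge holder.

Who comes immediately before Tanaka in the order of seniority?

By grade: Kowalski, Baptiste and Johansson (Lieutenant General); then Salazar (Major General); then Tanaka, Castillo and Farouk (Colonel); then Tran (Lieutenant Colonel); then Lund (Major).
Among Kowalski, Baptiste and Johansson, a combat-command-badge holder before not a combat-command-badge holder: Kowalski (a combat-command-badge holder) before Baptiste and Johansson (not a combat-command-badge holder).
Among Baptiste and Johansson, alphabetically by surname: Baptiste before Johansson.
Among Tanaka, Castillo and Farouk, a combat-command-badge holder before not a combat-command-badge holder: Tanaka (a combat-command-badge holder) before Castillo and Farouk (not a combat-command-badge holder).
Among Castillo and Farouk, alphabetically by surname: Castillo before Farouk.
Order: Kowalski, Baptiste, Johansson, Salazar, Tanaka, Castillo, Farouk, Tran, Lund.

Salazar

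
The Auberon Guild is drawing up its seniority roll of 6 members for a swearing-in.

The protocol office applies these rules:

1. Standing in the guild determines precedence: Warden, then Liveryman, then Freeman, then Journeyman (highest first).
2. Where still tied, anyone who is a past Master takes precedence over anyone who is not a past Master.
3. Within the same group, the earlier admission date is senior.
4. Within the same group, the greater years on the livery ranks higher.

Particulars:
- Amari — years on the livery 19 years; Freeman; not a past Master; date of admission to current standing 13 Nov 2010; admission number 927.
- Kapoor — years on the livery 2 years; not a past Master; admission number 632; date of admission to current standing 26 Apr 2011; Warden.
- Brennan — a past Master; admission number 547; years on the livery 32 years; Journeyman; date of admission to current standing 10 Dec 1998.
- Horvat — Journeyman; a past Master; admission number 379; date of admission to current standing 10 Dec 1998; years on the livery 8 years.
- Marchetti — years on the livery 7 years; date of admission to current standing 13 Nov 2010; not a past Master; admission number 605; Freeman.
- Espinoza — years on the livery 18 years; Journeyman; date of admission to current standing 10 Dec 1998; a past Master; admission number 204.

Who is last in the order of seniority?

By standing in the guild: Kapoor (Warden); then Amari and Marchetti (Freeman); then Brennan, Espinoza and Horvat (Journeyman).
Amari and Marchetti are each not a past Master, so the next rule applies.
Amari and Marchetti both have date of admission to current standing 13 Nov 2010, so the next rule applies.
Among Amari and Marchetti, by years on the livery (higher first): Amari (19 years) before Marchetti (7 years).
Brennan, Espinoza and Horvat are each a past Master, so the next rule applies.
Brennan, Espinoza and Horvat all have date of admission to current standing 10 Dec 1998, so the next rule applies.
Among Brennan, Espinoza and Horvat, by years on the livery (higher first): Brennan (32 years) before Espinoza (18 years) before Horvat (8 years).
Order: Kapoor, Amari, Marchetti, Brennan, Espinoza, Horvat.

Horvat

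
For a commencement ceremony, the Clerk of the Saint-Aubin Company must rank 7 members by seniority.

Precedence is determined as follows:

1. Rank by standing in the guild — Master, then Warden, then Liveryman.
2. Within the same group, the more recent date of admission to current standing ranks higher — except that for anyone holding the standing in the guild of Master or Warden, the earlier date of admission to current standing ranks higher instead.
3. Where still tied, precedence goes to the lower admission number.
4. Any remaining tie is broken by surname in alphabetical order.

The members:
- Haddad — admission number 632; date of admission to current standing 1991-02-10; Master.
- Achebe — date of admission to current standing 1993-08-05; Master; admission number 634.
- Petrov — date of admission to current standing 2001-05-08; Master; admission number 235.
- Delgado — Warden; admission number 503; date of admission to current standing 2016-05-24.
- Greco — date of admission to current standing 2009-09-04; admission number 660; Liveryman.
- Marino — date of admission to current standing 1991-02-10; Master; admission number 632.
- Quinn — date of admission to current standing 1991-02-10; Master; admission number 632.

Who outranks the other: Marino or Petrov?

Marino

By standing in the guild: Haddad, Marino, Quinn, Achebe and Petrov (Master); then Delgado (Warden); then Greco (Liveryman).
Among Haddad, Marino, Quinn, Achebe and Petrov, by date of admission to current standing (earlier first) (reversed rule for this group): Haddad, Marino and Quinn (1991-02-10) before Achebe (1993-08-05) before Petrov (2001-05-08).
Haddad, Marino and Quinn all have admission number 632, so the next rule applies.
Among Haddad, Marino and Quinn, alphabetically by surname: Haddad before Marino before Quinn.
So Marino takes precedence.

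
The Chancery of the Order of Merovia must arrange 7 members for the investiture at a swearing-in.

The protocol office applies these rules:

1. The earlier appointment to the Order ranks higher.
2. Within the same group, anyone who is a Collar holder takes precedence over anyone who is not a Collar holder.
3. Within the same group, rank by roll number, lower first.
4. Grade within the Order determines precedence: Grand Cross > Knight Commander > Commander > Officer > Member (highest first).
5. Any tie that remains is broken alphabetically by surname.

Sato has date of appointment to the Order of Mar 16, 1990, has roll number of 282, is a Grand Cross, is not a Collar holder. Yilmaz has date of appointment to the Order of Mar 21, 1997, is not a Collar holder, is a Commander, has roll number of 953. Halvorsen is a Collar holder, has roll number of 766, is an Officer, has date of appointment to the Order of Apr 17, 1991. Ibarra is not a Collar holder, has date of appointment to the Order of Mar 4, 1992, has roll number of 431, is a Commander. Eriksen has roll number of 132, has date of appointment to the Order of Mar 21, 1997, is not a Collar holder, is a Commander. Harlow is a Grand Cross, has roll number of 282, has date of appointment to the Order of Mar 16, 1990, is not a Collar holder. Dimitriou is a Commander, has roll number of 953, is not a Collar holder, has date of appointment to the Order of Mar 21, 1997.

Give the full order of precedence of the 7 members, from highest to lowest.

By date of appointment to the Order (earlier first): Harlow and Sato (both Mar 16, 1990); then Halvorsen (Apr 17, 1991); then Ibarra (Mar 4, 1992); then Eriksen, Dimitriou and Yilmaz (each Mar 21, 1997).
Harlow and Sato are each not a Collar holder, so the next rule applies.
Harlow and Sato both have roll number 282, so the next rule applies.
Harlow and Sato are each Grand Cross, so the next rule applies.
Among Harlow and Sato, alphabetically by surname: Harlow before Sato.
Eriksen, Dimitriou and Yilmaz are each not a Collar holder, so the next rule applies.
Among Eriksen, Dimitriou and Yilmaz, by roll number (lower first): Eriksen (132) before Dimitriou and Yilmaz (953).
Dimitriou and Yilmaz are each Commander, so the next rule applies.
Among Dimitriou and Yilmaz, alphabetically by surname: Dimitriou before Yilmaz.
Full order: Harlow, Sato, Halvorsen, Ibarra, Eriksen, Dimitriou, Yilmaz.

Harlow, Sato, Halvorsen, Ibarra, Eriksen, Dimitriou, Yilmaz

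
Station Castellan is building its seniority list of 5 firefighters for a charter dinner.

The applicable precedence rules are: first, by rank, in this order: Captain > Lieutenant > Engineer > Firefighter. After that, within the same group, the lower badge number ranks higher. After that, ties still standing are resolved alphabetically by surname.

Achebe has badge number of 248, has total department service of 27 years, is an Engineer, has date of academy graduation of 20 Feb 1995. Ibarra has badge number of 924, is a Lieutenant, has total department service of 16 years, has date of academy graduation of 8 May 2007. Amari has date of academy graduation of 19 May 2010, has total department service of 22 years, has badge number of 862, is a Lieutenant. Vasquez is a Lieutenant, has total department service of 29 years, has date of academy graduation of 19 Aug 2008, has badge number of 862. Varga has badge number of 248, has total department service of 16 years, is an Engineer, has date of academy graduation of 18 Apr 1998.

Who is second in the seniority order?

By rank: Amari, Vasquez and Ibarra (Lieutenant); then Achebe and Varga (Engineer).
Among Amari, Vasquez and Ibarra, by badge number (lower first): Amari and Vasquez (862) before Ibarra (924).
Among Amari and Vasquez, alphabetically by surname: Amari before Vasquez.
Achebe and Varga both have badge number 248, so the next rule applies.
Among Achebe and Varga, alphabetically by surname: Achebe before Varga.
Order: Amari, Vasquez, Ibarra, Achebe, Varga.

Vasquez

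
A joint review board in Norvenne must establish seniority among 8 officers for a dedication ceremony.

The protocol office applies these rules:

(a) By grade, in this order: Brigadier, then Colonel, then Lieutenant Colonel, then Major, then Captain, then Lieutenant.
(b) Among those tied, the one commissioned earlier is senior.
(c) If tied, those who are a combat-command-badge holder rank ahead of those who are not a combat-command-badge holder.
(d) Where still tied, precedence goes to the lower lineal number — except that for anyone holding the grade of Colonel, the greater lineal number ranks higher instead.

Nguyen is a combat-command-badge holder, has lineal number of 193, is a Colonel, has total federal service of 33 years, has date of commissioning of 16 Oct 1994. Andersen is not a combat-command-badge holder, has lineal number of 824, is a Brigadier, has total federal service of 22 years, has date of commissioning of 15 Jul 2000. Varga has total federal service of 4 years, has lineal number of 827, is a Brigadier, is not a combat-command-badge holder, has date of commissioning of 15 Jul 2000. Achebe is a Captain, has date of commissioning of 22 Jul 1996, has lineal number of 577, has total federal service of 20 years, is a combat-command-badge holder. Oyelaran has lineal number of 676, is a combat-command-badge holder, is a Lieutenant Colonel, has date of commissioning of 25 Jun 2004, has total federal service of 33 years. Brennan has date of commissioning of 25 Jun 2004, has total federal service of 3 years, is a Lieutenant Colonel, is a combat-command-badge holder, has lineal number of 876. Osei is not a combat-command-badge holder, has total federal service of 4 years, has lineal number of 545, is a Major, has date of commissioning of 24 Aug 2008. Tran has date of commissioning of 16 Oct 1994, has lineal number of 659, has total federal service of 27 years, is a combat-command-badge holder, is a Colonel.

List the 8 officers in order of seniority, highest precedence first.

Andersen, Varga, Tran, Nguyen, Oyelaran, Brennan, Osei, Achebe

By grade: Andersen and Varga (Brigadier); then Tran and Nguyen (Colonel); then Oyelaran and Brennan (Lieutenant Colonel); then Osei (Major); then Achebe (Captain).
Andersen and Varga both have date of commissioning 15 Jul 2000, so the next rule applies.
Andersen and Varga are each not a combat-command-badge holder, so the next rule applies.
Among Andersen and Varga, by lineal number (lower first): Andersen (824) before Varga (827).
Tran and Nguyen both have date of commissioning 16 Oct 1994, so the next rule applies.
Tran and Nguyen are each a combat-command-badge holder, so the next rule applies.
Among Tran and Nguyen, by lineal number (higher first) (reversed rule for this group): Tran (659) before Nguyen (193).
Oyelaran and Brennan both have date of commissioning 25 Jun 2004, so the next rule applies.
Oyelaran and Brennan are each a combat-command-badge holder, so the next rule applies.
Among Oyelaran and Brennan, by lineal number (lower first): Oyelaran (676) before Brennan (876).
Full order: Andersen, Varga, Tran, Nguyen, Oyelaran, Brennan, Osei, Achebe.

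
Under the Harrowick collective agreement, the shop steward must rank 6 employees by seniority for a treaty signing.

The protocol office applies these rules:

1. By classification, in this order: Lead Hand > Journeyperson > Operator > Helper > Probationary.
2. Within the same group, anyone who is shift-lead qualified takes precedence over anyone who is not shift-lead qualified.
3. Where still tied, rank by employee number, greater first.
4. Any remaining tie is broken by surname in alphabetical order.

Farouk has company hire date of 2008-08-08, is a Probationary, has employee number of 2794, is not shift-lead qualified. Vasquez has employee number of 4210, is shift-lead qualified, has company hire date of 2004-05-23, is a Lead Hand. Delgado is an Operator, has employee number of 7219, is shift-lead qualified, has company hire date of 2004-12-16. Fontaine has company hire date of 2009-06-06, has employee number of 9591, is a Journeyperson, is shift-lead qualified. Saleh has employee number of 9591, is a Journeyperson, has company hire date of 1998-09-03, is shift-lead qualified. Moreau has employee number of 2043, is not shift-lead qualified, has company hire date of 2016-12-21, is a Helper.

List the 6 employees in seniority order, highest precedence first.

By classification: Vasquez (Lead Hand); then Fontaine and Saleh (Journeyperson); then Delgado (Operator); then Moreau (Helper); then Farouk (Probationary).
Fontaine and Saleh are each shift-lead qualified, so the next rule applies.
Fontaine and Saleh both have employee number 9591, so the next rule applies.
Among Fontaine and Saleh, alphabetically by surname: Fontaine before Saleh.
Full order: Vasquez, Fontaine, Saleh, Delgado, Moreau, Farouk.

Vasquez, Fontaine, Saleh, Delgado, Moreau, Farouk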